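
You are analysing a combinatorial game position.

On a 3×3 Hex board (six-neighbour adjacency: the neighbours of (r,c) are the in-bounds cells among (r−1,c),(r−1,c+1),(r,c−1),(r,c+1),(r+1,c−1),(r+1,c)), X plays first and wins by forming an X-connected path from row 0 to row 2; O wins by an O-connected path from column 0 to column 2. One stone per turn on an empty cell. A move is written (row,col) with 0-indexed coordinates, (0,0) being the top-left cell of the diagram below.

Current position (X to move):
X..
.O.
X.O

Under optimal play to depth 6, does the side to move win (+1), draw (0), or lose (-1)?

value(X../.O./X.O, X) = +1

ply 1, X at X../.O./X.O | (0,1)=-1→XX./.O./X.O; (0,2)=-1→X.X/.O./X.O; (1,0)=+1→X../XO./X.O*; (1,2)=-1→X../.OX/X.O; (2,1)=-1→X../.O./XXO
ply 2: X../XO./X.O is terminal -1 (O); from X../.O./X.O depth 6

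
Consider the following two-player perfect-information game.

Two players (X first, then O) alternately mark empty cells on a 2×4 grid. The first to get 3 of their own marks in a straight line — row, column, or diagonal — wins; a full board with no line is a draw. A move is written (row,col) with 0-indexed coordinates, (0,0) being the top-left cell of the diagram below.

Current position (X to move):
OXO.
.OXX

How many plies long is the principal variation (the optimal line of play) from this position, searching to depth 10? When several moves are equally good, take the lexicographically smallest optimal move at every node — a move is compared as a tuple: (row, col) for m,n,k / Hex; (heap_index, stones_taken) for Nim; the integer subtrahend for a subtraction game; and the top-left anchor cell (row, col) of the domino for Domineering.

[OXO./.OXX] X move#1: (0,3):+0/OXOX/.OXX*, (1,0):+0/OXO./XOXX
[OXOX/.OXX] O move#2: (1,0):+0/OXOX/OOXX*
[OXOX/OOXX] end (terminal +0, X#3); searched OXO./.OXX to 10

PV length from [OXO./.OXX]: 2 plies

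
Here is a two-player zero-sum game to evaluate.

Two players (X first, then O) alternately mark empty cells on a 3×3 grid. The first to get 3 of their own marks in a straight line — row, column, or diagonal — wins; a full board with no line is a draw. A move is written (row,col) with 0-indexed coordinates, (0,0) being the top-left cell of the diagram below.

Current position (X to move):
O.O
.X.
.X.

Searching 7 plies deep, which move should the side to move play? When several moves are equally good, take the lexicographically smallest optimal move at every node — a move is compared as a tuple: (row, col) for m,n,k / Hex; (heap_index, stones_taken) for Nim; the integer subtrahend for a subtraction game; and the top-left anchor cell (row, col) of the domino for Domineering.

X's best at [O.O/.X./.X.]: (0,1)

ply 1, X at O.O/.X./.X. | (0,1)=+1→OXO/.X./.X.*; (1,0)=-1→O.O/XX./.X.; (1,2)=-1→O.O/.XX/.X.; (2,0)=-1→O.O/.X./XX.; (2,2)=-1→O.O/.X./.XX
ply 2: OXO/.X./.X. is terminal -1 (O); from O.O/.X./.X. depth 7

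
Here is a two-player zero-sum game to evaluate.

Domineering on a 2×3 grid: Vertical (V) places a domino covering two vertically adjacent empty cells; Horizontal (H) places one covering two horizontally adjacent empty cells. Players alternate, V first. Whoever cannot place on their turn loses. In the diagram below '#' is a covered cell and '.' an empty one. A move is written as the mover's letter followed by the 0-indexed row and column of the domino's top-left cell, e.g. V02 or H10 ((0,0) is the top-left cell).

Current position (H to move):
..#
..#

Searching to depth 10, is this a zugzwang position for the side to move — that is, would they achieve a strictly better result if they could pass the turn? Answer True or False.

[..#/..#] H move#1: H00:+1/###/..#*, H10:+1/..#/###
[###/..#] end (terminal -1, V#2); searched ..#/..# to 10
suppose H passes — search the same position with V to move:
pass> [..#/..#] V move#1: V00:+1/#.#/#.#*, V01:+1/.##/.##
pass> [#.#/#.#] end (terminal -1, H#2); searched ..#/..# to 10
for H: play +1, pass -1

zugzwang(..#/..#, H) = False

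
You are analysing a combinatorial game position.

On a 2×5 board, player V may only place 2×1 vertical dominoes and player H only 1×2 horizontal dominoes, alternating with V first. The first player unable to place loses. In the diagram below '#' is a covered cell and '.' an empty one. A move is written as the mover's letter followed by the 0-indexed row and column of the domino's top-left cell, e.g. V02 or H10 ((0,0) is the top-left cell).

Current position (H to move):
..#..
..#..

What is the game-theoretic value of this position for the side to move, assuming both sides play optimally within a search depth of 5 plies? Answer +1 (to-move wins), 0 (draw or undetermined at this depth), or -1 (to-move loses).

value(..#../..#.., H) = -1

p1 H@[..#../..#..]: H00[###../..#..]-1* H03[..###/..#..]-1 H10[..#../###..]-1 H13[..#../..###]-1
p2 V@[###../..#..]: V03[####./..##.]+1* V04[###.#/..#.#]+1
p3 H@[####./..##.]: H10[####./####.]-1*
p4 V@[####./####.]: V04[#####/#####]+1*
p5 H@[#####/#####] terminal -1; root [..#../..#..] d5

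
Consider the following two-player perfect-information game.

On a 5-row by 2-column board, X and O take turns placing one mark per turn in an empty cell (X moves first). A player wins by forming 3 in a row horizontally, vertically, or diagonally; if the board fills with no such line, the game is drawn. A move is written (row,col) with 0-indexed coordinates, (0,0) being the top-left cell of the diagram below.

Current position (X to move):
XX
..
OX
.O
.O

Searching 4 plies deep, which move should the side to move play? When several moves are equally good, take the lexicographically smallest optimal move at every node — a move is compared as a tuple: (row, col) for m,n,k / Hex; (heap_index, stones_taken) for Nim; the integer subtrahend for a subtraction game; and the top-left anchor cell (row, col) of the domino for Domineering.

X's best at [XX/../OX/.O/.O]: (1,1)

ply 1, X at XX/../OX/.O/.O | (1,0)=+0→XX/X./OX/.O/.O; (1,1)=+1→XX/.X/OX/.O/.O*; (3,0)=+0→XX/../OX/XO/.O; (4,0)=+0→XX/../OX/.O/XO
ply 2: XX/.X/OX/.O/.O is terminal -1 (O); from XX/../OX/.O/.O depth 4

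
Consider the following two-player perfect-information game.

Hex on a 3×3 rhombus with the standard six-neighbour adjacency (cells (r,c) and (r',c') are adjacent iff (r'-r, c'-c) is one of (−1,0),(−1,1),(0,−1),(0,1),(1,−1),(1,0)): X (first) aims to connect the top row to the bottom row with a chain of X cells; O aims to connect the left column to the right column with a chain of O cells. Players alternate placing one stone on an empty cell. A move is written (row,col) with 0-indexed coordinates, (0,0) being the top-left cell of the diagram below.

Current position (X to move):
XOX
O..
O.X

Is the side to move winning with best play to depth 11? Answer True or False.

X winning at [XOX/O../O.X]: True

p1 X@[XOX/O../O.X]: (1,1)[XOX/OX./O.X]+1* (1,2)[XOX/O.X/O.X]+1 (2,1)[XOX/O../OXX]+1
p2 O@[XOX/OX./O.X]: (1,2)[XOX/OXO/O.X]-1* (2,1)[XOX/OX./OOX]-1
p3 X@[XOX/OXO/O.X]: (2,1)[XOX/OXO/OXX]+1*
p4 O@[XOX/OXO/OXX] terminal -1; root [XOX/O../O.X] d11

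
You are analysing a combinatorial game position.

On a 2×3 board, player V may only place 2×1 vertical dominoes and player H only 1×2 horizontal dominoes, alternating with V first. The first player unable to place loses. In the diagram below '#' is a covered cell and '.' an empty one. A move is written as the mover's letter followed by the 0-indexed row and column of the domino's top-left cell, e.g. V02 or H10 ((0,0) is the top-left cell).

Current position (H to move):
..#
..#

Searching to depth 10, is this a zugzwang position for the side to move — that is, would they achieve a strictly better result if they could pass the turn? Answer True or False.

zugzwang(..#/..#, H) = False

ply 1, H at ..#/..# | H00=+1→###/..#*; H10=+1→..#/###
ply 2: ###/..# is terminal -1 (V); from ..#/..# depth 10
pass branch (V moves first from the same position):
  | ply 1, V at ..#/..# | V00=+1→#.#/#.#*; V01=+1→.##/.##
  | ply 2: #.#/#.# is terminal -1 (H); from ..#/..# depth 10
H moving scores +1; H passing scores -1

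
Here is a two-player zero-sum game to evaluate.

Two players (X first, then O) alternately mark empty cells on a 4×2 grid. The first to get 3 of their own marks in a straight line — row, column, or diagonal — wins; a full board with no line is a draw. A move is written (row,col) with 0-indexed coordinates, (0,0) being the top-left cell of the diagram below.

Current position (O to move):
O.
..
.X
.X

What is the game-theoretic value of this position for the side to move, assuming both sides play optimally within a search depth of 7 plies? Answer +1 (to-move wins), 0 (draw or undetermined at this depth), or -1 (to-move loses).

ply 1, O at O./../.X/.X | (0,1)=-1→OO/../.X/.X; (1,0)=-1→O./O./.X/.X; (1,1)=+0→O./.O/.X/.X*; (2,0)=-1→O./../OX/.X; (3,0)=-1→O./../.X/OX
ply 2, X at O./.O/.X/.X | (0,1)=+0→OX/.O/.X/.X*; (1,0)=+0→O./XO/.X/.X; (2,0)=+0→O./.O/XX/.X; (3,0)=+0→O./.O/.X/XX
ply 3, O at OX/.O/.X/.X | (1,0)=+0→OX/OO/.X/.X*; (2,0)=+0→OX/.O/OX/.X; (3,0)=+0→OX/.O/.X/OX
ply 4, X at OX/OO/.X/.X | (2,0)=+0→OX/OO/XX/.X*; (3,0)=-1→OX/OO/.X/XX
ply 5, O at OX/OO/XX/.X | (3,0)=+0→OX/OO/XX/OX*
ply 6: OX/OO/XX/OX is terminal +0 (X); from O./../.X/.X depth 7

value(O./../.X/.X, O) = 0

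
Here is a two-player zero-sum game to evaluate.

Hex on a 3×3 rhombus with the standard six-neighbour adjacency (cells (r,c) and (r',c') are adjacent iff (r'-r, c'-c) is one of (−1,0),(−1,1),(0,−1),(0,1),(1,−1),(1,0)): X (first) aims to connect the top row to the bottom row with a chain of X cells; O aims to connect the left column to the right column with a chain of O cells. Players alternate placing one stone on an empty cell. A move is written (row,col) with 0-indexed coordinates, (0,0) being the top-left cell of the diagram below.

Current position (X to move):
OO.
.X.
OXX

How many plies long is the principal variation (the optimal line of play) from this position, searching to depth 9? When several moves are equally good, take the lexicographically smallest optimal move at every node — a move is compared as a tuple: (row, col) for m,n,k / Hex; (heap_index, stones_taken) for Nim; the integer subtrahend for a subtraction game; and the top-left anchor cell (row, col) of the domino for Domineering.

ply 1, X at OO./.X./OXX | (0,2)=+1→OOX/.X./OXX*; (1,0)=-1→OO./XX./OXX; (1,2)=-1→OO./.XX/OXX
ply 2: OOX/.X./OXX is terminal -1 (O); from OO./.X./OXX depth 9

PV length from [OO./.X./OXX]: 1 ply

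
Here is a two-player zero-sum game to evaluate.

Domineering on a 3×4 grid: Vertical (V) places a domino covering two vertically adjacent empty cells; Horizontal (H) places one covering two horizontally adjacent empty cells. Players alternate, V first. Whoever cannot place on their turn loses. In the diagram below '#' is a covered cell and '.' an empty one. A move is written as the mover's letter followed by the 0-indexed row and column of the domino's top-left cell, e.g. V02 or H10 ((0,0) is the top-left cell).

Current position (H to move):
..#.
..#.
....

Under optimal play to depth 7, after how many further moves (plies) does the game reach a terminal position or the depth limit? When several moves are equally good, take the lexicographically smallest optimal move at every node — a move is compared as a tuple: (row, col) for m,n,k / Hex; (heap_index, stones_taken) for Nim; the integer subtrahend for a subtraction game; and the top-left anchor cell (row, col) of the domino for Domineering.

[..#./..#./....] H move#1: H00:-1/###./..#./...., H10:+1/..#./###./....*, H20:-1/..#./..#./##.., H21:-1/..#./..#./.##., H22:-1/..#./..#./..##
[..#./###./....] V move#2: V03:-1/..##/####/....*, V13:-1/..#./####/...#
[..##/####/....] H move#3: H00:+1/####/####/....*, H20:+1/..##/####/##.., H21:+1/..##/####/.##., H22:+1/..##/####/..##
[####/####/....] end (terminal -1, V#4); searched ..#./..#./.... to 7

PV length from [..#./..#./....]: 3 plies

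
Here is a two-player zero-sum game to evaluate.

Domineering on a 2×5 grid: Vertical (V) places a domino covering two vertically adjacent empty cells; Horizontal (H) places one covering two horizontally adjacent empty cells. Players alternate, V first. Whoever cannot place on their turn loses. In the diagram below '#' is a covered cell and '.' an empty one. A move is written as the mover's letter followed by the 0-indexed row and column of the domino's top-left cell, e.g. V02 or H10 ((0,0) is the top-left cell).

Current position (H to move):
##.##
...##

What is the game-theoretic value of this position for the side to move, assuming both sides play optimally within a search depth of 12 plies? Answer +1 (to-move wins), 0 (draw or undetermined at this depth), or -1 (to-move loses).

value(##.##/...##, H) = +1

p1 H@[##.##/...##]: H10[##.##/##.##]-1 H11[##.##/.####]+1*
p2 V@[##.##/.####] terminal -1; root [##.##/...##] d12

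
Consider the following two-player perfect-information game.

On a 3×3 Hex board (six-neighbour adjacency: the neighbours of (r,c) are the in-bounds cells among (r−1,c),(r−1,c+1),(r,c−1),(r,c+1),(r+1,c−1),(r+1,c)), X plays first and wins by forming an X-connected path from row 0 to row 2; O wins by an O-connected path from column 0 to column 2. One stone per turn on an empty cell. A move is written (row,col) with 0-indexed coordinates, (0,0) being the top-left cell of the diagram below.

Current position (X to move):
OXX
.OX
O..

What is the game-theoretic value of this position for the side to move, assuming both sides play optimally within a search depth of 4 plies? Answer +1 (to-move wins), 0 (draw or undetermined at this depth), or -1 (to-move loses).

p1 X@[OXX/.OX/O..]: (1,0)[OXX/XOX/O..]+1* (2,1)[OXX/.OX/OX.]+1 (2,2)[OXX/.OX/O.X]+1
p2 O@[OXX/XOX/O..]: (2,1)[OXX/XOX/OO.]-1* (2,2)[OXX/XOX/O.O]-1
p3 X@[OXX/XOX/OO.]: (2,2)[OXX/XOX/OOX]+1*
p4 O@[OXX/XOX/OOX] terminal -1; root [OXX/.OX/O..] d4

value(OXX/.OX/O.., X) = +1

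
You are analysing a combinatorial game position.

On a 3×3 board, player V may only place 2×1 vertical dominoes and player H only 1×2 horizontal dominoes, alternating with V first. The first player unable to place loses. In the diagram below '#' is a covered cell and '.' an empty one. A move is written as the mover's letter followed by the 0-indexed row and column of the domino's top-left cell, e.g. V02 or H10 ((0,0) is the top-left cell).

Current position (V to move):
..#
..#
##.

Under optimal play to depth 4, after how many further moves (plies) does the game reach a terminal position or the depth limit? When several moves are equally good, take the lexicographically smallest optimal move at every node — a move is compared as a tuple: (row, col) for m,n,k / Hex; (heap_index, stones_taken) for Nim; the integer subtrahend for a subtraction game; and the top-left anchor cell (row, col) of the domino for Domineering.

[..#/..#/##.] V move#1: V00:+1/#.#/#.#/##.*, V01:+1/.##/.##/##.
[#.#/#.#/##.] end (terminal -1, H#2); searched ..#/..#/##. to 4

PV length from [..#/..#/##.]: 1 ply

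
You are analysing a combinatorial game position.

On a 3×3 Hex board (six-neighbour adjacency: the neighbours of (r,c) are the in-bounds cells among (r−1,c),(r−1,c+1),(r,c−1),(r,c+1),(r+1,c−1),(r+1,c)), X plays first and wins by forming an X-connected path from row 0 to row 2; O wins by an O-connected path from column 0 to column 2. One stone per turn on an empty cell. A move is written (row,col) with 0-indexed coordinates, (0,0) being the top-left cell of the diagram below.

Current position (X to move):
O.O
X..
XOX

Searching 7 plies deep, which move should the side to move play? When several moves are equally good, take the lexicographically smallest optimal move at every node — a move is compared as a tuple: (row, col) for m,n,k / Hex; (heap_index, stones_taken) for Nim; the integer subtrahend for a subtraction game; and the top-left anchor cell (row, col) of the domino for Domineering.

p1 X@[O.O/X../XOX]: (0,1)[OXO/X../XOX]+1* (1,1)[O.O/XX./XOX]-1 (1,2)[O.O/X.X/XOX]-1
p2 O@[OXO/X../XOX] terminal -1; root [O.O/X../XOX] d7

X's best at [O.O/X../XOX]: (0,1)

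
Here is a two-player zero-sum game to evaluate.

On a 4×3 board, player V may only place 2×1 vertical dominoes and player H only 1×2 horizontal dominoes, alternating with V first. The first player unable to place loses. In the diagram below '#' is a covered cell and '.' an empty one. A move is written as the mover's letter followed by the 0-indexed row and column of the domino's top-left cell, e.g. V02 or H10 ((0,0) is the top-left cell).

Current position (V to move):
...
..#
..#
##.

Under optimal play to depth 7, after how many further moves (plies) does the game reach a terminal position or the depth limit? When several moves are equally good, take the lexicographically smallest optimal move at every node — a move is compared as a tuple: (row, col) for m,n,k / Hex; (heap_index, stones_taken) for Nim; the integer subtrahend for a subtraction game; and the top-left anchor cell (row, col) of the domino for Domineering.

PV length from [.../..#/..#/##.]: 3 plies

ply 1, V at .../..#/..#/##. | V00=+1→#../#.#/..#/##.*; V01=+1→.#./.##/..#/##.; V10=+1→.../#.#/#.#/##.; V11=+1→.../.##/.##/##.
ply 2, H at #../#.#/..#/##. | H01=-1→###/#.#/..#/##.*; H20=-1→#../#.#/###/##.
ply 3, V at ###/#.#/..#/##. | V11=+1→###/###/.##/##.*
ply 4: ###/###/.##/##. is terminal -1 (H); from .../..#/..#/##. depth 7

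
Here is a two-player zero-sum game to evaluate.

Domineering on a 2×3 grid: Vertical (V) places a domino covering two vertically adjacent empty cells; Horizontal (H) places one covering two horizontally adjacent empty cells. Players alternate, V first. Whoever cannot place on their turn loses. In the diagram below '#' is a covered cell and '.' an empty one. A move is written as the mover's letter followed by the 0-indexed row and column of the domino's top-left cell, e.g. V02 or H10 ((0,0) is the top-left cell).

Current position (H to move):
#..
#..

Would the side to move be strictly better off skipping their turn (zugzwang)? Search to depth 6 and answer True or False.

zugzwang(#../#.., H) = False

[#../#..] H move#1: H01:+1/###/#..*, H11:+1/#../###
[###/#..] end (terminal -1, V#2); searched #../#.. to 6
pass branch (V moves first from the same position):
  | [#../#..] V move#1: V01:+1/##./##.*, V02:+1/#.#/#.#
  | [##./##.] end (terminal -1, H#2); searched #../#.. to 6
H moving scores +1; H passing scores -1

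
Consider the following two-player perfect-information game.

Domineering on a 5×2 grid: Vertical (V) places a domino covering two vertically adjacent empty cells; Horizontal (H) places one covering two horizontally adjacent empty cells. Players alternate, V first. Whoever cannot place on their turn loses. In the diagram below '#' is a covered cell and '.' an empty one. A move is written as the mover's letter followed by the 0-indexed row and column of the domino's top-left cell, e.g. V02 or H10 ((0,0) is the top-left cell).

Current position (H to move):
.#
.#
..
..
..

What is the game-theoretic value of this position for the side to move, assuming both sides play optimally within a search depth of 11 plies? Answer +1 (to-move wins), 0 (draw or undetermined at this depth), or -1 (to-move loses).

value(.#/.#/../../.., H) = +1

[.#/.#/../../..] H move#1: H20:-1/.#/.#/##/../.., H30:+1/.#/.#/../##/..*, H40:-1/.#/.#/../../##
[.#/.#/../##/..] V move#2: V00:-1/##/##/../##/..*, V10:-1/.#/##/#./##/..
[##/##/../##/..] H move#3: H20:+1/##/##/##/##/..*, H40:+1/##/##/../##/##
[##/##/##/##/..] end (terminal -1, V#4); searched .#/.#/../../.. to 11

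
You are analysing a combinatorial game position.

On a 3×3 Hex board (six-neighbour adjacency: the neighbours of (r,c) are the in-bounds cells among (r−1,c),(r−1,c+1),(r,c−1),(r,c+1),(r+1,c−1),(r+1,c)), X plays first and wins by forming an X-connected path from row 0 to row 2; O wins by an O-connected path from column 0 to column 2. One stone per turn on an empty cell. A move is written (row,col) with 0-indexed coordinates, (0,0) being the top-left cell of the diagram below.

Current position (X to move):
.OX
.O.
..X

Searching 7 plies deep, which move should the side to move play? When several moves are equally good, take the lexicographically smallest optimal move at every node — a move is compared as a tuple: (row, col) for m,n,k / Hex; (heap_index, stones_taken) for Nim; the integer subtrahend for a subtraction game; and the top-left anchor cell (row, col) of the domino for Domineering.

ply 1, X at .OX/.O./..X | (0,0)=-1→XOX/.O./..X; (1,0)=-1→.OX/XO./..X; (1,2)=+1→.OX/.OX/..X*; (2,0)=-1→.OX/.O./X.X; (2,1)=-1→.OX/.O./.XX
ply 2: .OX/.OX/..X is terminal -1 (O); from .OX/.O./..X depth 7

X's best at [.OX/.O./..X]: (1,2)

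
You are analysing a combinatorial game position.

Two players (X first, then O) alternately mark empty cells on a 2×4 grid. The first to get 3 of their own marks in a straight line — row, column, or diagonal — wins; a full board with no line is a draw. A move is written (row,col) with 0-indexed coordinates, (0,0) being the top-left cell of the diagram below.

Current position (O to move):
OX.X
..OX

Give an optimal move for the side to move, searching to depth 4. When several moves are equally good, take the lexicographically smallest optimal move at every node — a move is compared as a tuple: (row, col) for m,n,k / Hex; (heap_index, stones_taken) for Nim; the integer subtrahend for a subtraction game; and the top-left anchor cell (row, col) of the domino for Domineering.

O's best at [OX.X/..OX]: (0,2)

p1 O@[OX.X/..OX]: (0,2)[OXOX/..OX]+0* (1,0)[OX.X/O.OX]-1 (1,1)[OX.X/.OOX]-1
p2 X@[OXOX/..OX]: (1,0)[OXOX/X.OX]+0* (1,1)[OXOX/.XOX]+0
p3 O@[OXOX/X.OX]: (1,1)[OXOX/XOOX]+0*
p4 X@[OXOX/XOOX] terminal +0; root [OX.X/..OX] d4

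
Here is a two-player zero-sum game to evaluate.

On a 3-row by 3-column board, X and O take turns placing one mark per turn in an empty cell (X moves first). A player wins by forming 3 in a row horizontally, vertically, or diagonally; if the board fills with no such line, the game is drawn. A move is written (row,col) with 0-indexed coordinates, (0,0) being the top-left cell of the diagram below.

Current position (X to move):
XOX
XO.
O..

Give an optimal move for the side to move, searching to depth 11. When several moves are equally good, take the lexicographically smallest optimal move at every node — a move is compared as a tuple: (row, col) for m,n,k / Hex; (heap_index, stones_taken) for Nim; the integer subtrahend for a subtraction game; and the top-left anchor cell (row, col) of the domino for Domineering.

p1 X@[XOX/XO./O..]: (1,2)[XOX/XOX/O..]-1 (2,1)[XOX/XO./OX.]+0* (2,2)[XOX/XO./O.X]-1
p2 O@[XOX/XO./OX.]: (1,2)[XOX/XOO/OX.]+0* (2,2)[XOX/XO./OXO]+0
p3 X@[XOX/XOO/OX.]: (2,2)[XOX/XOO/OXX]+0*
p4 O@[XOX/XOO/OXX] terminal +0; root [XOX/XO./O..] d11

X's best at [XOX/XO./O..]: (2,1)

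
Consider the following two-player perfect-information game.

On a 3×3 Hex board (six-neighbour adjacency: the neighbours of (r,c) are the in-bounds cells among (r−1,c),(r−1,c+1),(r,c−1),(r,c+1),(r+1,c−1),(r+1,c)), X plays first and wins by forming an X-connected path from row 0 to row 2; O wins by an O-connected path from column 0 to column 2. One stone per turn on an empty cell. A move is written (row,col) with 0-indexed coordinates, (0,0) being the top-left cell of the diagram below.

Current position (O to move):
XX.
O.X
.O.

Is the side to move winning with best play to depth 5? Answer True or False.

O winning at [XX./O.X/.O.]: True

[XX./O.X/.O.] O move#1: (0,2):-1/XXO/O.X/.O., (1,1):+1/XX./OOX/.O.*, (2,0):-1/XX./O.X/OO., (2,2):+1/XX./O.X/.OO
[XX./OOX/.O.] X move#2: (0,2):-1/XXX/OOX/.O.*, (2,0):-1/XX./OOX/XO., (2,2):-1/XX./OOX/.OX
[XXX/OOX/.O.] O move#3: (2,0):-1/XXX/OOX/OO., (2,2):+1/XXX/OOX/.OO*
[XXX/OOX/.OO] end (terminal -1, X#4); searched XX./O.X/.O. to 5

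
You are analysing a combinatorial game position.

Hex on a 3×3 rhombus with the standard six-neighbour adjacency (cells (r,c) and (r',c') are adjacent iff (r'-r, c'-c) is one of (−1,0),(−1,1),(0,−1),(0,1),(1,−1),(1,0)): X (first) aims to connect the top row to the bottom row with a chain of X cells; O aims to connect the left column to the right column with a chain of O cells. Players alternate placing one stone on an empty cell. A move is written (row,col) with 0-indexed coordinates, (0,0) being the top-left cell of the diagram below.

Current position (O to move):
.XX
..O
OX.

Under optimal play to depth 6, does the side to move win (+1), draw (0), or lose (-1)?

value(.XX/..O/OX., O) = +1

p1 O@[.XX/..O/OX.]: (0,0)[OXX/..O/OX.]-1 (1,0)[.XX/O.O/OX.]-1 (1,1)[.XX/.OO/OX.]+1* (2,2)[.XX/..O/OXO]-1
p2 X@[.XX/.OO/OX.] terminal -1; root [.XX/..O/OX.] d6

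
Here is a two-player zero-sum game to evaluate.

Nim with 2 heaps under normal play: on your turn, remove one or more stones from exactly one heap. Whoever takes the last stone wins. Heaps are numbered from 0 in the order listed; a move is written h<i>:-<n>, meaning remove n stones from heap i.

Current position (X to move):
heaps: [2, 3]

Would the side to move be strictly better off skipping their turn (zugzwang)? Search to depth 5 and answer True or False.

p1 X@[(2,3)]: h0:-1[(1,3)]-1 h0:-2[(0,3)]-1 h1:-1[(2,2)]+1* h1:-2[(2,1)]-1 h1:-3[(2,0)]-1
p2 O@[(2,2)]: h0:-1[(1,2)]-1* h0:-2[(0,2)]-1 h1:-1[(2,1)]-1 h1:-2[(2,0)]-1
p3 X@[(1,2)]: h0:-1[(0,2)]-1 h1:-1[(1,1)]+1* h1:-2[(1,0)]-1
p4 O@[(1,1)]: h0:-1[(0,1)]-1* h1:-1[(1,0)]-1
p5 X@[(0,1)]: h1:-1[(0,0)]+1*
p6 O@[(0,0)] terminal -1; root [(2,3)] d5
pass branch (O moves first from the same position):
  | p1 O@[(2,3)]: h0:-1[(1,3)]-1 h0:-2[(0,3)]-1 h1:-1[(2,2)]+1* h1:-2[(2,1)]-1 h1:-3[(2,0)]-1
  | p2 X@[(2,2)]: h0:-1[(1,2)]-1* h0:-2[(0,2)]-1 h1:-1[(2,1)]-1 h1:-2[(2,0)]-1
  | p3 O@[(1,2)]: h0:-1[(0,2)]-1 h1:-1[(1,1)]+1* h1:-2[(1,0)]-1
  | p4 X@[(1,1)]: h0:-1[(0,1)]-1* h1:-1[(1,0)]-1
  | p5 O@[(0,1)]: h1:-1[(0,0)]+1*
  | p6 X@[(0,0)] terminal -1; root [(2,3)] d5
X moving scores +1; X passing scores -1

zugzwang((2,3), X) = False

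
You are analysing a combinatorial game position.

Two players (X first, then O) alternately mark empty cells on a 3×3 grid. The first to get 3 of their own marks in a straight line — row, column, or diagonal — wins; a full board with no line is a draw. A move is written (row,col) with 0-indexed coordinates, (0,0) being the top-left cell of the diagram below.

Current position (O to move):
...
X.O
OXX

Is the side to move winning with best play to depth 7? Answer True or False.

p1 O@[.../X.O/OXX]: (0,0)[O../X.O/OXX]+0* (0,1)[.O./X.O/OXX]+0 (0,2)[..O/X.O/OXX]-1 (1,1)[.../XOO/OXX]+0
p2 X@[O../X.O/OXX]: (0,1)[OX./X.O/OXX]+0* (0,2)[O.X/X.O/OXX]+0 (1,1)[O../XXO/OXX]+0
p3 O@[OX./X.O/OXX]: (0,2)[OXO/X.O/OXX]-1 (1,1)[OX./XOO/OXX]+0*
p4 X@[OX./XOO/OXX]: (0,2)[OXX/XOO/OXX]+0*
p5 O@[OXX/XOO/OXX] terminal +0; root [.../X.O/OXX] d7

O winning at [.../X.O/OXX]: False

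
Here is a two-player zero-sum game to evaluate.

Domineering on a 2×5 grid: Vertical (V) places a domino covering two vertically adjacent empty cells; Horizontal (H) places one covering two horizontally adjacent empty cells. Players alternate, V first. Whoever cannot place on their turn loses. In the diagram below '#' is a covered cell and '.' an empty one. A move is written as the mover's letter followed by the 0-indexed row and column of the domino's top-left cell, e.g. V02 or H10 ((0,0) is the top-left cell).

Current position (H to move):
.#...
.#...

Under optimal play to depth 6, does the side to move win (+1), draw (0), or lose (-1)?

value(.#.../.#..., H) = -1

p1 H@[.#.../.#...]: H02[.###./.#...]-1* H03[.#.##/.#...]-1 H12[.#.../.###.]-1 H13[.#.../.#.##]-1
p2 V@[.###./.#...]: V00[####./##...]-1 V04[.####/.#..#]+1*
p3 H@[.####/.#..#]: H12[.####/.####]-1*
p4 V@[.####/.####]: V00[#####/#####]+1*
p5 H@[#####/#####] terminal -1; root [.#.../.#...] d6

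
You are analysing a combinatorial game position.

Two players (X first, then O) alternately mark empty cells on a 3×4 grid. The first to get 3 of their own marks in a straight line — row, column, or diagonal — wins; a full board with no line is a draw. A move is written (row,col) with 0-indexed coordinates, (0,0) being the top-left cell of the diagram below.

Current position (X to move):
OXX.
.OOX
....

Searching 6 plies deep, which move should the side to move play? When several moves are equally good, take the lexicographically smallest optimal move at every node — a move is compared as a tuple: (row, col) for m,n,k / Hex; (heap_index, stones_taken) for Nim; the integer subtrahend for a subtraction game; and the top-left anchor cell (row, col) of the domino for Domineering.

[OXX./.OOX/....] X move#1: (0,3):+1/OXXX/.OOX/....*, (1,0):-1/OXX./XOOX/...., (2,0):-1/OXX./.OOX/X..., (2,1):-1/OXX./.OOX/.X.., (2,2):-1/OXX./.OOX/..X., (2,3):-1/OXX./.OOX/...X
[OXXX/.OOX/....] end (terminal -1, O#2); searched OXX./.OOX/.... to 6

X's best at [OXX./.OOX/....]: (0,3)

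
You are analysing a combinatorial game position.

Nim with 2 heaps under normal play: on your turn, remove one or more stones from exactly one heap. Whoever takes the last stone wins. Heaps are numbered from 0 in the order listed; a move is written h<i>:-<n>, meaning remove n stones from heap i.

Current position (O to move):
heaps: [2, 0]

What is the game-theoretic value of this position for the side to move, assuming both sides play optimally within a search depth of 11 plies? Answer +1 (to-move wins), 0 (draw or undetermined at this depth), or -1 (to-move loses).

value((2,0), O) = +1

[(2,0)] O move#1: h0:-1:-1/(1,0), h0:-2:+1/(0,0)*
[(0,0)] end (terminal -1, X#2); searched (2,0) to 11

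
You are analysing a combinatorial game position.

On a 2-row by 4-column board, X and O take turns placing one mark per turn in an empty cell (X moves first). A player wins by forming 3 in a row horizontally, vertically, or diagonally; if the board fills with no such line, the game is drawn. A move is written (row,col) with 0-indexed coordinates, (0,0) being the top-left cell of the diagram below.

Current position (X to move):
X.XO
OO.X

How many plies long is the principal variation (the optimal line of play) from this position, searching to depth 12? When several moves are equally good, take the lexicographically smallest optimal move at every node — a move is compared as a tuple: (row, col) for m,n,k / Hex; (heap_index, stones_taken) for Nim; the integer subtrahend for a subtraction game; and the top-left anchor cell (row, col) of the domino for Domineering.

p1 X@[X.XO/OO.X]: (0,1)[XXXO/OO.X]+1* (1,2)[X.XO/OOXX]+0
p2 O@[XXXO/OO.X] terminal -1; root [X.XO/OO.X] d12

PV length from [X.XO/OO.X]: 1 ply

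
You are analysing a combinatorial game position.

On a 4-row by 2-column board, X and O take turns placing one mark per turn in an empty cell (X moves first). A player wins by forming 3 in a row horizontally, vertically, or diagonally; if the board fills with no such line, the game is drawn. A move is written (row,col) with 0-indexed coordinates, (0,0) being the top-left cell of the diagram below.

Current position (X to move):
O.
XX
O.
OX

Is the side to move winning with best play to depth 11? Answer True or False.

p1 X@[O./XX/O./OX]: (0,1)[OX/XX/O./OX]+0 (2,1)[O./XX/OX/OX]+1*
p2 O@[O./XX/OX/OX] terminal -1; root [O./XX/O./OX] d11

X winning at [O./XX/O./OX]: True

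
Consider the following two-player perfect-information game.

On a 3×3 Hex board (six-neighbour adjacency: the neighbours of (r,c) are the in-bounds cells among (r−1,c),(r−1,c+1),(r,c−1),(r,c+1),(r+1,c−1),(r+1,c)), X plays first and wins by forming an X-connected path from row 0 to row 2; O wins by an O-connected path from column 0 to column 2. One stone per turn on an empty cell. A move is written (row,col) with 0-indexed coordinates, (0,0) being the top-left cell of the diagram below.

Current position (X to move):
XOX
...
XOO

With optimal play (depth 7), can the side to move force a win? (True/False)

p1 X@[XOX/.../XOO]: (1,0)[XOX/X../XOO]+1* (1,1)[XOX/.X./XOO]+1 (1,2)[XOX/..X/XOO]+1
p2 O@[XOX/X../XOO] terminal -1; root [XOX/.../XOO] d7

X winning at [XOX/.../XOO]: True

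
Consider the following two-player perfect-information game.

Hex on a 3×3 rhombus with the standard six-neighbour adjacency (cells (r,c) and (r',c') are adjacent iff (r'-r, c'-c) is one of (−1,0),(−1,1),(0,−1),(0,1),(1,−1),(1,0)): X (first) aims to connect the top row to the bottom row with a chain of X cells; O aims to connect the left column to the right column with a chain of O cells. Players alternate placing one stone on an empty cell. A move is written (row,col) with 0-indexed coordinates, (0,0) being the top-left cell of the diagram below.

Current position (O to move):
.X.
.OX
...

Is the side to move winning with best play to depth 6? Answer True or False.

O winning at [.X./.OX/...]: True

ply 1, O at .X./.OX/... | (0,0)=-1→OX./.OX/...; (0,2)=+1→.XO/.OX/...*; (1,0)=-1→.X./OOX/...; (2,0)=-1→.X./.OX/O..; (2,1)=+1→.X./.OX/.O.; (2,2)=+1→.X./.OX/..O
ply 2, X at .XO/.OX/... | (0,0)=-1→XXO/.OX/...*; (1,0)=-1→.XO/XOX/...; (2,0)=-1→.XO/.OX/X..; (2,1)=-1→.XO/.OX/.X.; (2,2)=-1→.XO/.OX/..X
ply 3, O at XXO/.OX/... | (1,0)=+1→XXO/OOX/...*; (2,0)=+1→XXO/.OX/O..; (2,1)=+1→XXO/.OX/.O.; (2,2)=+1→XXO/.OX/..O
ply 4: XXO/OOX/... is terminal -1 (X); from .X./.OX/... depth 6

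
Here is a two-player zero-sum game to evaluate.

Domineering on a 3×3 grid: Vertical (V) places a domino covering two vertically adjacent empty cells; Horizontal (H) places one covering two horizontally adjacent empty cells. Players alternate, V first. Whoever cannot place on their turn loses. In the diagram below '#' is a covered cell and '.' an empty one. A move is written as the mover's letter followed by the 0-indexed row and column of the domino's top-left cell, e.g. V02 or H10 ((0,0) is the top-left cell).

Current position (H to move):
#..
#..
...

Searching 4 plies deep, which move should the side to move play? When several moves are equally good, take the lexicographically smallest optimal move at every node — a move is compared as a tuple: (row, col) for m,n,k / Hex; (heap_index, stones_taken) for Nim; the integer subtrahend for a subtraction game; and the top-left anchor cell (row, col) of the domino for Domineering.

p1 H@[#../#../...]: H01[###/#../...]-1 H11[#../###/...]+1* H20[#../#../##.]-1 H21[#../#../.##]-1
p2 V@[#../###/...] terminal -1; root [#../#../...] d4

H's best at [#../#../...]: H11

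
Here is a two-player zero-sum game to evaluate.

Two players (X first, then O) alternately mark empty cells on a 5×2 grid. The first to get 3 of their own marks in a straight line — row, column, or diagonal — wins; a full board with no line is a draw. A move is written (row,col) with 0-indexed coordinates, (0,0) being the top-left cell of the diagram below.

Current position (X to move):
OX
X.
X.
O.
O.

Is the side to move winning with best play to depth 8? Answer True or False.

X winning at [OX/X./X./O./O.]: False

p1 X@[OX/X./X./O./O.]: (1,1)[OX/XX/X./O./O.]+0* (2,1)[OX/X./XX/O./O.]+0 (3,1)[OX/X./X./OX/O.]+0 (4,1)[OX/X./X./O./OX]+0
p2 O@[OX/XX/X./O./O.]: (2,1)[OX/XX/XO/O./O.]+0* (3,1)[OX/XX/X./OO/O.]-1 (4,1)[OX/XX/X./O./OO]-1
p3 X@[OX/XX/XO/O./O.]: (3,1)[OX/XX/XO/OX/O.]+0* (4,1)[OX/XX/XO/O./OX]+0
p4 O@[OX/XX/XO/OX/O.]: (4,1)[OX/XX/XO/OX/OO]+0*
p5 X@[OX/XX/XO/OX/OO] terminal +0; root [OX/X./X./O./O.] d8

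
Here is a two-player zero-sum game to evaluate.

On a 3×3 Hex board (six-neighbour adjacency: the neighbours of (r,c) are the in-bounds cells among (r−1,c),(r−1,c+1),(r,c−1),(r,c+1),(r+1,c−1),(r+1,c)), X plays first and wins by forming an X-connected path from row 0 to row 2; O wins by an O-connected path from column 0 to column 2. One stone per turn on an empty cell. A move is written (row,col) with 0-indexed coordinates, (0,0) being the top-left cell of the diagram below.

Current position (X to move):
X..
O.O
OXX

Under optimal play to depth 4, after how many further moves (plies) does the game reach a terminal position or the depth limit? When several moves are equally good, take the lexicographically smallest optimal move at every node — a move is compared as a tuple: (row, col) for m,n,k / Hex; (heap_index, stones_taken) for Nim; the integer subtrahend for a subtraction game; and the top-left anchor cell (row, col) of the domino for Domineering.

p1 X@[X../O.O/OXX]: (0,1)[XX./O.O/OXX]-1 (0,2)[X.X/O.O/OXX]-1 (1,1)[X../OXO/OXX]+1*
p2 O@[X../OXO/OXX]: (0,1)[XO./OXO/OXX]-1* (0,2)[X.O/OXO/OXX]-1
p3 X@[XO./OXO/OXX]: (0,2)[XOX/OXO/OXX]+1*
p4 O@[XOX/OXO/OXX] terminal -1; root [X../O.O/OXX] d4

PV length from [X../O.O/OXX]: 3 plies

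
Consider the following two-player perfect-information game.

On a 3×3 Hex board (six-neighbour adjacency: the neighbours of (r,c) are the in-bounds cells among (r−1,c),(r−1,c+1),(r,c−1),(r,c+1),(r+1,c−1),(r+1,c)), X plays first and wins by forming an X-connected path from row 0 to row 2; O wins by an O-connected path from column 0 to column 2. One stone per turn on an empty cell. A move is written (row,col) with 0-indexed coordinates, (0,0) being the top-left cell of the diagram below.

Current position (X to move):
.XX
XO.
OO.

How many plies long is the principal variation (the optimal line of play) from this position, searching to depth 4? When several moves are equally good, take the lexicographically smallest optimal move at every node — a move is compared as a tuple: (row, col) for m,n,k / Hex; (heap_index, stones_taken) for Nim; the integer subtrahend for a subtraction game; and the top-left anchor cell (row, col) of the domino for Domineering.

p1 X@[.XX/XO./OO.]: (0,0)[XXX/XO./OO.]-1* (1,2)[.XX/XOX/OO.]-1 (2,2)[.XX/XO./OOX]-1
p2 O@[XXX/XO./OO.]: (1,2)[XXX/XOO/OO.]+1* (2,2)[XXX/XO./OOO]+1
p3 X@[XXX/XOO/OO.] terminal -1; root [.XX/XO./OO.] d4

PV length from [.XX/XO./OO.]: 2 plies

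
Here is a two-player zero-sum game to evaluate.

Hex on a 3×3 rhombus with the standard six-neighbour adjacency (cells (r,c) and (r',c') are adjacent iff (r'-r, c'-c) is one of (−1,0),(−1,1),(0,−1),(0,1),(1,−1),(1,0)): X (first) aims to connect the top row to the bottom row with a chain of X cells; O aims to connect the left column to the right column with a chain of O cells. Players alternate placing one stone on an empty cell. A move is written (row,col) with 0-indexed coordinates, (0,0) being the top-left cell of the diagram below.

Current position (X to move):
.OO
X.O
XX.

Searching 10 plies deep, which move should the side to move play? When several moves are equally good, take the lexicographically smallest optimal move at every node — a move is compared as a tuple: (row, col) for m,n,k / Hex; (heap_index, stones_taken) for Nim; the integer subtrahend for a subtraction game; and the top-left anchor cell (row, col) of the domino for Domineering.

X's best at [.OO/X.O/XX.]: (0,0)

p1 X@[.OO/X.O/XX.]: (0,0)[XOO/X.O/XX.]+1* (1,1)[.OO/XXO/XX.]-1 (2,2)[.OO/X.O/XXX]-1
p2 O@[XOO/X.O/XX.] terminal -1; root [.OO/X.O/XX.] d10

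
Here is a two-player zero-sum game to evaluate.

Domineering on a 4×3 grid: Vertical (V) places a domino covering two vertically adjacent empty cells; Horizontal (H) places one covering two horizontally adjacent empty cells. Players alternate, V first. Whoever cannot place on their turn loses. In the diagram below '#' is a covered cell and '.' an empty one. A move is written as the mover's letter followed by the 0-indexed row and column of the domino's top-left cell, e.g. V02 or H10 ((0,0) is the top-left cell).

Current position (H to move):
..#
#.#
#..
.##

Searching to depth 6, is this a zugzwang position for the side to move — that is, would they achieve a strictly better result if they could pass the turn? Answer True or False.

[..#/#.#/#../.##] H move#1: H00:-1/###/#.#/#../.##*, H21:-1/..#/#.#/###/.##
[###/#.#/#../.##] V move#2: V11:+1/###/###/##./.##*
[###/###/##./.##] end (terminal -1, H#3); searched ..#/#.#/#../.## to 6
suppose H passes — search the same position with V to move:
pass> [..#/#.#/#../.##] V move#1: V01:-1/.##/###/#../.##*, V11:-1/..#/###/##./.##
pass> [.##/###/#../.##] H move#2: H21:+1/.##/###/###/.##*
pass> [.##/###/###/.##] end (terminal -1, V#3); searched ..#/#.#/#../.## to 6
for H: play -1, pass +1

zugzwang(..#/#.#/#../.##, H) = True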